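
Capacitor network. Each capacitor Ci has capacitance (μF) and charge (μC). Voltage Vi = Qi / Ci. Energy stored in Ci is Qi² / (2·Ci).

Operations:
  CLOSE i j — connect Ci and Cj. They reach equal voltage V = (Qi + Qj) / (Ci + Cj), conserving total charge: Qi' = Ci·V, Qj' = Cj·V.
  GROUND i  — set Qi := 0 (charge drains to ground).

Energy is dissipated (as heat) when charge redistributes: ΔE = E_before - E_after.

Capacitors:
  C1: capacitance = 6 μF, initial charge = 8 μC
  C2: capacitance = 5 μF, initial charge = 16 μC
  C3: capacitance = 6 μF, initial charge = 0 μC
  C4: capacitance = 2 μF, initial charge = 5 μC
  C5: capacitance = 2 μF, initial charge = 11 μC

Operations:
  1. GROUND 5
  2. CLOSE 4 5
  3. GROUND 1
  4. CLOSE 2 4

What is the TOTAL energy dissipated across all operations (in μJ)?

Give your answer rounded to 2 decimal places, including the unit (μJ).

Initial: C1(6μF, Q=8μC, V=1.33V), C2(5μF, Q=16μC, V=3.20V), C3(6μF, Q=0μC, V=0.00V), C4(2μF, Q=5μC, V=2.50V), C5(2μF, Q=11μC, V=5.50V)
Op 1: GROUND 5: Q5=0; energy lost=30.250
Op 2: CLOSE 4-5: Q_total=5.00, C_total=4.00, V=1.25; Q4=2.50, Q5=2.50; dissipated=3.125
Op 3: GROUND 1: Q1=0; energy lost=5.333
Op 4: CLOSE 2-4: Q_total=18.50, C_total=7.00, V=2.64; Q2=13.21, Q4=5.29; dissipated=2.716
Total dissipated: 41.424 μJ

Answer: 41.42 μJ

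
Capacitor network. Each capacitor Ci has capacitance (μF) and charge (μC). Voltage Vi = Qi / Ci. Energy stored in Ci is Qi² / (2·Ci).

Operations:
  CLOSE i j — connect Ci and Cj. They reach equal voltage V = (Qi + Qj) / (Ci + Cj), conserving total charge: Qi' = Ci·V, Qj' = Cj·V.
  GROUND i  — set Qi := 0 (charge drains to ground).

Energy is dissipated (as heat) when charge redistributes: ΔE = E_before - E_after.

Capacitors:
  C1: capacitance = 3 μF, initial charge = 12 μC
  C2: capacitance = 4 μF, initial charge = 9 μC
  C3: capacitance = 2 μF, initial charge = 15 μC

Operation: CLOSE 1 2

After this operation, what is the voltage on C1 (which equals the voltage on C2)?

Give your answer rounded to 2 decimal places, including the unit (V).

Answer: 3.00 V

Derivation:
Initial: C1(3μF, Q=12μC, V=4.00V), C2(4μF, Q=9μC, V=2.25V), C3(2μF, Q=15μC, V=7.50V)
Op 1: CLOSE 1-2: Q_total=21.00, C_total=7.00, V=3.00; Q1=9.00, Q2=12.00; dissipated=2.625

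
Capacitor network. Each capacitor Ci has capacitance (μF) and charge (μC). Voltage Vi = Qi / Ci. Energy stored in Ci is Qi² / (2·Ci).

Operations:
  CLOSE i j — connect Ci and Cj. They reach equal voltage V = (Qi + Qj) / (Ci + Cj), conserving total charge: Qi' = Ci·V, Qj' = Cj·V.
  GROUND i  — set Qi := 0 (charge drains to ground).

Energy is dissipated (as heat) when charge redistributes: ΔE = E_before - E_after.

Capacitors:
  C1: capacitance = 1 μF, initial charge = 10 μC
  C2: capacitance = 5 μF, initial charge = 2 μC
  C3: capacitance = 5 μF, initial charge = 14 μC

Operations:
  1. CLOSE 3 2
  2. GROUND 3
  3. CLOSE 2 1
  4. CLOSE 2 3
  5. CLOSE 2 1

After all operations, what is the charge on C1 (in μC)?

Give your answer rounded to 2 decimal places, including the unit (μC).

Answer: 1.75 μC

Derivation:
Initial: C1(1μF, Q=10μC, V=10.00V), C2(5μF, Q=2μC, V=0.40V), C3(5μF, Q=14μC, V=2.80V)
Op 1: CLOSE 3-2: Q_total=16.00, C_total=10.00, V=1.60; Q3=8.00, Q2=8.00; dissipated=7.200
Op 2: GROUND 3: Q3=0; energy lost=6.400
Op 3: CLOSE 2-1: Q_total=18.00, C_total=6.00, V=3.00; Q2=15.00, Q1=3.00; dissipated=29.400
Op 4: CLOSE 2-3: Q_total=15.00, C_total=10.00, V=1.50; Q2=7.50, Q3=7.50; dissipated=11.250
Op 5: CLOSE 2-1: Q_total=10.50, C_total=6.00, V=1.75; Q2=8.75, Q1=1.75; dissipated=0.938
Final charges: Q1=1.75, Q2=8.75, Q3=7.50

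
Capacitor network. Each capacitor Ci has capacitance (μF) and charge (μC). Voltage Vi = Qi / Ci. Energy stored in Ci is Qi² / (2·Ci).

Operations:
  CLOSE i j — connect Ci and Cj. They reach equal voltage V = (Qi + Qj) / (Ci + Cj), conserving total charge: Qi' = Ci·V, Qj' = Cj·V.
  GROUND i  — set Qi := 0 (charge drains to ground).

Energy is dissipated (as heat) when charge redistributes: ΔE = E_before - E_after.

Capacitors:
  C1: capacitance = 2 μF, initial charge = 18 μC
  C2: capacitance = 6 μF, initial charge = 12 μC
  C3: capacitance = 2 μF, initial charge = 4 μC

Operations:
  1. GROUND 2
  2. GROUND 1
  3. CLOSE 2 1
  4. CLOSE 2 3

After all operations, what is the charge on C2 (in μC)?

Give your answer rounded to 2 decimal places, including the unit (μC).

Answer: 3.00 μC

Derivation:
Initial: C1(2μF, Q=18μC, V=9.00V), C2(6μF, Q=12μC, V=2.00V), C3(2μF, Q=4μC, V=2.00V)
Op 1: GROUND 2: Q2=0; energy lost=12.000
Op 2: GROUND 1: Q1=0; energy lost=81.000
Op 3: CLOSE 2-1: Q_total=0.00, C_total=8.00, V=0.00; Q2=0.00, Q1=0.00; dissipated=0.000
Op 4: CLOSE 2-3: Q_total=4.00, C_total=8.00, V=0.50; Q2=3.00, Q3=1.00; dissipated=3.000
Final charges: Q1=0.00, Q2=3.00, Q3=1.00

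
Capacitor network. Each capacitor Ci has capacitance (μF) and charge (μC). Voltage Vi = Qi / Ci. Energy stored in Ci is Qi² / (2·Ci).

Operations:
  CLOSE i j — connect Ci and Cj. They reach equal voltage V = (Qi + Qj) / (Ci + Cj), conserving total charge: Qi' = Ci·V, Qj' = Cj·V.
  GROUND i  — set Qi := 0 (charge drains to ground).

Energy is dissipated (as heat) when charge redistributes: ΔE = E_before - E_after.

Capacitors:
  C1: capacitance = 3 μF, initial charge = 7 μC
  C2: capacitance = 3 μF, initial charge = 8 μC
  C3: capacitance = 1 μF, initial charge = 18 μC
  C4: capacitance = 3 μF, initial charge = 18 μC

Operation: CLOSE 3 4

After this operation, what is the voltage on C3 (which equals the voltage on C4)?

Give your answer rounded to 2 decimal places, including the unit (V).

Answer: 9.00 V

Derivation:
Initial: C1(3μF, Q=7μC, V=2.33V), C2(3μF, Q=8μC, V=2.67V), C3(1μF, Q=18μC, V=18.00V), C4(3μF, Q=18μC, V=6.00V)
Op 1: CLOSE 3-4: Q_total=36.00, C_total=4.00, V=9.00; Q3=9.00, Q4=27.00; dissipated=54.000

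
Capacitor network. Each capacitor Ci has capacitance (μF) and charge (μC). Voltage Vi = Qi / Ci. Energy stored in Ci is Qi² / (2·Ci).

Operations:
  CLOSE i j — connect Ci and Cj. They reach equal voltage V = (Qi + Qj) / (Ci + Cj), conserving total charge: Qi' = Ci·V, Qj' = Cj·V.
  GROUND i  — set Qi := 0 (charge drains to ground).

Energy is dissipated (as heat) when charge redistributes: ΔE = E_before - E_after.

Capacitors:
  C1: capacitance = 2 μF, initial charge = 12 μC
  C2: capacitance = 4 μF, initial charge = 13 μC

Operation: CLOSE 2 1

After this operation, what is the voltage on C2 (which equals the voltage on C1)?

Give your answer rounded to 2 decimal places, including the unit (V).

Answer: 4.17 V

Derivation:
Initial: C1(2μF, Q=12μC, V=6.00V), C2(4μF, Q=13μC, V=3.25V)
Op 1: CLOSE 2-1: Q_total=25.00, C_total=6.00, V=4.17; Q2=16.67, Q1=8.33; dissipated=5.042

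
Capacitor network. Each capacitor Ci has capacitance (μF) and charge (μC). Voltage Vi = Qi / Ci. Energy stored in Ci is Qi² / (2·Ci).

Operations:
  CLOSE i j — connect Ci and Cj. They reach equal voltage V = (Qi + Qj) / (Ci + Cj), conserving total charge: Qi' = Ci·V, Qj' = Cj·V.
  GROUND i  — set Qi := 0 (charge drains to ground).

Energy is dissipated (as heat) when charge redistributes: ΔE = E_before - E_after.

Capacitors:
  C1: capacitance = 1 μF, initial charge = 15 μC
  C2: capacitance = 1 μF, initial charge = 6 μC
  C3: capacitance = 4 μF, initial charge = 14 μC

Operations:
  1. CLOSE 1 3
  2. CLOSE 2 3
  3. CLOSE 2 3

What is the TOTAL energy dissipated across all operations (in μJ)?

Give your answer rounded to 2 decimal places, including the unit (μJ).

Initial: C1(1μF, Q=15μC, V=15.00V), C2(1μF, Q=6μC, V=6.00V), C3(4μF, Q=14μC, V=3.50V)
Op 1: CLOSE 1-3: Q_total=29.00, C_total=5.00, V=5.80; Q1=5.80, Q3=23.20; dissipated=52.900
Op 2: CLOSE 2-3: Q_total=29.20, C_total=5.00, V=5.84; Q2=5.84, Q3=23.36; dissipated=0.016
Op 3: CLOSE 2-3: Q_total=29.20, C_total=5.00, V=5.84; Q2=5.84, Q3=23.36; dissipated=0.000
Total dissipated: 52.916 μJ

Answer: 52.92 μJ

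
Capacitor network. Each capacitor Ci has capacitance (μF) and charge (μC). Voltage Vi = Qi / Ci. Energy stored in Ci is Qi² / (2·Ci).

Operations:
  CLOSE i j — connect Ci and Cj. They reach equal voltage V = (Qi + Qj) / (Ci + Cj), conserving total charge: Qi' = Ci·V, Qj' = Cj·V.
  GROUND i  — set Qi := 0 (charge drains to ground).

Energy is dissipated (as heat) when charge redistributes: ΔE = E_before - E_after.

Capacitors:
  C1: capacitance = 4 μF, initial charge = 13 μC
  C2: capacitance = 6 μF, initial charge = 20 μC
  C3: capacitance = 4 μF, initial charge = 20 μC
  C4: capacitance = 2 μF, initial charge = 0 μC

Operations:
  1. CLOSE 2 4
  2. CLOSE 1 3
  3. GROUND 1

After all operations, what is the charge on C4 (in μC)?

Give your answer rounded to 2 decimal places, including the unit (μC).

Answer: 5.00 μC

Derivation:
Initial: C1(4μF, Q=13μC, V=3.25V), C2(6μF, Q=20μC, V=3.33V), C3(4μF, Q=20μC, V=5.00V), C4(2μF, Q=0μC, V=0.00V)
Op 1: CLOSE 2-4: Q_total=20.00, C_total=8.00, V=2.50; Q2=15.00, Q4=5.00; dissipated=8.333
Op 2: CLOSE 1-3: Q_total=33.00, C_total=8.00, V=4.12; Q1=16.50, Q3=16.50; dissipated=3.062
Op 3: GROUND 1: Q1=0; energy lost=34.031
Final charges: Q1=0.00, Q2=15.00, Q3=16.50, Q4=5.00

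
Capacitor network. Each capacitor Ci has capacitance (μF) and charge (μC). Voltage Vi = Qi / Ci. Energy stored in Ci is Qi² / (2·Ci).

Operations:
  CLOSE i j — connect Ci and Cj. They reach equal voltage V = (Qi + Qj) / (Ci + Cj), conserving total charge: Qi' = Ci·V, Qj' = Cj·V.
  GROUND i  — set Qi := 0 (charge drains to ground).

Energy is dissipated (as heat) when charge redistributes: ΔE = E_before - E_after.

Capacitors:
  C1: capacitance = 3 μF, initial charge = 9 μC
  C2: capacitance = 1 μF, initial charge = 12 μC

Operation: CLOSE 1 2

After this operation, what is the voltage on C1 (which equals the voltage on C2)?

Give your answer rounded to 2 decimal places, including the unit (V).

Initial: C1(3μF, Q=9μC, V=3.00V), C2(1μF, Q=12μC, V=12.00V)
Op 1: CLOSE 1-2: Q_total=21.00, C_total=4.00, V=5.25; Q1=15.75, Q2=5.25; dissipated=30.375

Answer: 5.25 V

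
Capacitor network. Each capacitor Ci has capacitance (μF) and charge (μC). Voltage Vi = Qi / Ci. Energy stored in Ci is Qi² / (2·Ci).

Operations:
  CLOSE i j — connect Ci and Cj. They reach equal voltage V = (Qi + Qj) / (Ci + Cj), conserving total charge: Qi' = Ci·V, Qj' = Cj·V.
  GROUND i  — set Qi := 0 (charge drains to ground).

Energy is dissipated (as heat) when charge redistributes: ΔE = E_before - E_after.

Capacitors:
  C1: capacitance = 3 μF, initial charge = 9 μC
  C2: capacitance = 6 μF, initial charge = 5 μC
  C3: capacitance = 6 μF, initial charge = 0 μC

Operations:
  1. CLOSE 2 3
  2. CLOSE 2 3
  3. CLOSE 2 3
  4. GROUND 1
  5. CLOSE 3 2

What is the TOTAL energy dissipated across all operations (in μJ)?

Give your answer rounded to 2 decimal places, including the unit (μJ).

Answer: 14.54 μJ

Derivation:
Initial: C1(3μF, Q=9μC, V=3.00V), C2(6μF, Q=5μC, V=0.83V), C3(6μF, Q=0μC, V=0.00V)
Op 1: CLOSE 2-3: Q_total=5.00, C_total=12.00, V=0.42; Q2=2.50, Q3=2.50; dissipated=1.042
Op 2: CLOSE 2-3: Q_total=5.00, C_total=12.00, V=0.42; Q2=2.50, Q3=2.50; dissipated=0.000
Op 3: CLOSE 2-3: Q_total=5.00, C_total=12.00, V=0.42; Q2=2.50, Q3=2.50; dissipated=0.000
Op 4: GROUND 1: Q1=0; energy lost=13.500
Op 5: CLOSE 3-2: Q_total=5.00, C_total=12.00, V=0.42; Q3=2.50, Q2=2.50; dissipated=0.000
Total dissipated: 14.542 μJ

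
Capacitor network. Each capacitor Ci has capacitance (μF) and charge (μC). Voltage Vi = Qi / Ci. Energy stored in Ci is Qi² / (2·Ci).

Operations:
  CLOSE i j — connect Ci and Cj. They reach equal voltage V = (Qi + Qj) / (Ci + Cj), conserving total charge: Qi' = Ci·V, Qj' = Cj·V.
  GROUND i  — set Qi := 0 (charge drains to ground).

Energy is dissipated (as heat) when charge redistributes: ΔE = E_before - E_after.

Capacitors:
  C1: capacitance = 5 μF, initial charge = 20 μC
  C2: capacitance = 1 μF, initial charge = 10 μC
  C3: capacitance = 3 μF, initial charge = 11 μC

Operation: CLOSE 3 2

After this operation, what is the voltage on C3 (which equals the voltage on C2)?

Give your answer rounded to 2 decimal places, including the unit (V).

Initial: C1(5μF, Q=20μC, V=4.00V), C2(1μF, Q=10μC, V=10.00V), C3(3μF, Q=11μC, V=3.67V)
Op 1: CLOSE 3-2: Q_total=21.00, C_total=4.00, V=5.25; Q3=15.75, Q2=5.25; dissipated=15.042

Answer: 5.25 V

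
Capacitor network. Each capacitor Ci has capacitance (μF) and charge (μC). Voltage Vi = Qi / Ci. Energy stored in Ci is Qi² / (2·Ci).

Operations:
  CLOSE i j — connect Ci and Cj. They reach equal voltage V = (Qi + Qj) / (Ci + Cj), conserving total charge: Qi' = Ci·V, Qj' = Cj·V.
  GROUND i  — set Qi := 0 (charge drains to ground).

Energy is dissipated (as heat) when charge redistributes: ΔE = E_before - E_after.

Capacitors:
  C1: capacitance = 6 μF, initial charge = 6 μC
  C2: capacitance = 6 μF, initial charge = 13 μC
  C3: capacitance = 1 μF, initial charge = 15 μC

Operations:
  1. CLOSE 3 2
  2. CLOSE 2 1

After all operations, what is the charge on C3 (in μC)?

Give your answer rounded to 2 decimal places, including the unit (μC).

Answer: 4.00 μC

Derivation:
Initial: C1(6μF, Q=6μC, V=1.00V), C2(6μF, Q=13μC, V=2.17V), C3(1μF, Q=15μC, V=15.00V)
Op 1: CLOSE 3-2: Q_total=28.00, C_total=7.00, V=4.00; Q3=4.00, Q2=24.00; dissipated=70.583
Op 2: CLOSE 2-1: Q_total=30.00, C_total=12.00, V=2.50; Q2=15.00, Q1=15.00; dissipated=13.500
Final charges: Q1=15.00, Q2=15.00, Q3=4.00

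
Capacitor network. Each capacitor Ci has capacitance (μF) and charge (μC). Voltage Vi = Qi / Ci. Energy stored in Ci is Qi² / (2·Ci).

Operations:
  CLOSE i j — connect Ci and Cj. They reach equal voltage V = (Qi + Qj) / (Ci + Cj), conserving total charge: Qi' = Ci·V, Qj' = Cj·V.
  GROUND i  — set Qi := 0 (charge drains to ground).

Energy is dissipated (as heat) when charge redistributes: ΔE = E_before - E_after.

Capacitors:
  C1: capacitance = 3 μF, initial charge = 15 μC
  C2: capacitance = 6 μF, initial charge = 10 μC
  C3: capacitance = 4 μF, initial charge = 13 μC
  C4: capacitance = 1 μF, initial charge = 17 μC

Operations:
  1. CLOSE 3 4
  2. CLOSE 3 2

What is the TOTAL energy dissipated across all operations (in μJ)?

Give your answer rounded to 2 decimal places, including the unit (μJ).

Initial: C1(3μF, Q=15μC, V=5.00V), C2(6μF, Q=10μC, V=1.67V), C3(4μF, Q=13μC, V=3.25V), C4(1μF, Q=17μC, V=17.00V)
Op 1: CLOSE 3-4: Q_total=30.00, C_total=5.00, V=6.00; Q3=24.00, Q4=6.00; dissipated=75.625
Op 2: CLOSE 3-2: Q_total=34.00, C_total=10.00, V=3.40; Q3=13.60, Q2=20.40; dissipated=22.533
Total dissipated: 98.158 μJ

Answer: 98.16 μJ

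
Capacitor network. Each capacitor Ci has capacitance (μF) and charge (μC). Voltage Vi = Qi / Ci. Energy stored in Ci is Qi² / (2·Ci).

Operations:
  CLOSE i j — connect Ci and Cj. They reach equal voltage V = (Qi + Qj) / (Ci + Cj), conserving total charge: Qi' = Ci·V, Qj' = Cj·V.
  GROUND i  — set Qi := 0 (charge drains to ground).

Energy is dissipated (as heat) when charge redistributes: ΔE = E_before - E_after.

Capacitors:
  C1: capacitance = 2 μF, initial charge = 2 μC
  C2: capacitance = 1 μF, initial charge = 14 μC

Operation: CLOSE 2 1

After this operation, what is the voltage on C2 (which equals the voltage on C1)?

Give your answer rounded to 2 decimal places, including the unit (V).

Answer: 5.33 V

Derivation:
Initial: C1(2μF, Q=2μC, V=1.00V), C2(1μF, Q=14μC, V=14.00V)
Op 1: CLOSE 2-1: Q_total=16.00, C_total=3.00, V=5.33; Q2=5.33, Q1=10.67; dissipated=56.333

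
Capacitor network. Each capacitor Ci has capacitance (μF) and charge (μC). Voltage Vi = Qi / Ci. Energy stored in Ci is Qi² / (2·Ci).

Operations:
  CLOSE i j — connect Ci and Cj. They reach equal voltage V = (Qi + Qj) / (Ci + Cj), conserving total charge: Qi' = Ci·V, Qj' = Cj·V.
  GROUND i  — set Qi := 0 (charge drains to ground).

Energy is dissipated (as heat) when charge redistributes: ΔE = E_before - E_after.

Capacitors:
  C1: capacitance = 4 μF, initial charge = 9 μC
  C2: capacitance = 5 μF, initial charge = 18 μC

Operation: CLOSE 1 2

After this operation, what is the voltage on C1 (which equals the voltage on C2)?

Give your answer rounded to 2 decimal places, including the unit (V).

Answer: 3.00 V

Derivation:
Initial: C1(4μF, Q=9μC, V=2.25V), C2(5μF, Q=18μC, V=3.60V)
Op 1: CLOSE 1-2: Q_total=27.00, C_total=9.00, V=3.00; Q1=12.00, Q2=15.00; dissipated=2.025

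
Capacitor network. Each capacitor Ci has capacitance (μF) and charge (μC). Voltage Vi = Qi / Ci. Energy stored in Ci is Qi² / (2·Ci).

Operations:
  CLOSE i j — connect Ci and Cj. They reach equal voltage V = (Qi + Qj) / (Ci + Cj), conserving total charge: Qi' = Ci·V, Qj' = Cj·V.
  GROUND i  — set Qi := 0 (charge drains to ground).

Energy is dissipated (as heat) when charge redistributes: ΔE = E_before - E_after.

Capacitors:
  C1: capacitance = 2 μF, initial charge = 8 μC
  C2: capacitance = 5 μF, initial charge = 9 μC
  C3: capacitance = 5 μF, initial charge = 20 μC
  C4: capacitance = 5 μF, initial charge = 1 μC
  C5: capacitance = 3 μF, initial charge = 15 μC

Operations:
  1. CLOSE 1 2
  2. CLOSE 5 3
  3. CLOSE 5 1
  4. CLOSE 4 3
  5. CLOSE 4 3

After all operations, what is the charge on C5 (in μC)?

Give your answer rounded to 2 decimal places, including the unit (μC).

Initial: C1(2μF, Q=8μC, V=4.00V), C2(5μF, Q=9μC, V=1.80V), C3(5μF, Q=20μC, V=4.00V), C4(5μF, Q=1μC, V=0.20V), C5(3μF, Q=15μC, V=5.00V)
Op 1: CLOSE 1-2: Q_total=17.00, C_total=7.00, V=2.43; Q1=4.86, Q2=12.14; dissipated=3.457
Op 2: CLOSE 5-3: Q_total=35.00, C_total=8.00, V=4.38; Q5=13.12, Q3=21.88; dissipated=0.938
Op 3: CLOSE 5-1: Q_total=17.98, C_total=5.00, V=3.60; Q5=10.79, Q1=7.19; dissipated=2.273
Op 4: CLOSE 4-3: Q_total=22.88, C_total=10.00, V=2.29; Q4=11.44, Q3=11.44; dissipated=21.788
Op 5: CLOSE 4-3: Q_total=22.88, C_total=10.00, V=2.29; Q4=11.44, Q3=11.44; dissipated=0.000
Final charges: Q1=7.19, Q2=12.14, Q3=11.44, Q4=11.44, Q5=10.79

Answer: 10.79 μC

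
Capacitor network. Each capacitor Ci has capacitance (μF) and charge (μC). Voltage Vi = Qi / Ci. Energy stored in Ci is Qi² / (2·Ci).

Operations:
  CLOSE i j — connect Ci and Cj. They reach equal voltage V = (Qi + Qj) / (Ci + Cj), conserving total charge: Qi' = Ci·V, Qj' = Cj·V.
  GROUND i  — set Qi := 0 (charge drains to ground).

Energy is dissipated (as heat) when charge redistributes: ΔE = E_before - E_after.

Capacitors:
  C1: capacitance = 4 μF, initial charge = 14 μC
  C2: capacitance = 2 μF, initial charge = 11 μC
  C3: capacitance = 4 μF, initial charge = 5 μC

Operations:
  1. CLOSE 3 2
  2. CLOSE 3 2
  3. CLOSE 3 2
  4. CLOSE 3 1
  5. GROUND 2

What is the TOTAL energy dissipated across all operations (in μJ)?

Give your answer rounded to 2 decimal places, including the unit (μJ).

Answer: 19.85 μJ

Derivation:
Initial: C1(4μF, Q=14μC, V=3.50V), C2(2μF, Q=11μC, V=5.50V), C3(4μF, Q=5μC, V=1.25V)
Op 1: CLOSE 3-2: Q_total=16.00, C_total=6.00, V=2.67; Q3=10.67, Q2=5.33; dissipated=12.042
Op 2: CLOSE 3-2: Q_total=16.00, C_total=6.00, V=2.67; Q3=10.67, Q2=5.33; dissipated=0.000
Op 3: CLOSE 3-2: Q_total=16.00, C_total=6.00, V=2.67; Q3=10.67, Q2=5.33; dissipated=0.000
Op 4: CLOSE 3-1: Q_total=24.67, C_total=8.00, V=3.08; Q3=12.33, Q1=12.33; dissipated=0.694
Op 5: GROUND 2: Q2=0; energy lost=7.111
Total dissipated: 19.847 μJ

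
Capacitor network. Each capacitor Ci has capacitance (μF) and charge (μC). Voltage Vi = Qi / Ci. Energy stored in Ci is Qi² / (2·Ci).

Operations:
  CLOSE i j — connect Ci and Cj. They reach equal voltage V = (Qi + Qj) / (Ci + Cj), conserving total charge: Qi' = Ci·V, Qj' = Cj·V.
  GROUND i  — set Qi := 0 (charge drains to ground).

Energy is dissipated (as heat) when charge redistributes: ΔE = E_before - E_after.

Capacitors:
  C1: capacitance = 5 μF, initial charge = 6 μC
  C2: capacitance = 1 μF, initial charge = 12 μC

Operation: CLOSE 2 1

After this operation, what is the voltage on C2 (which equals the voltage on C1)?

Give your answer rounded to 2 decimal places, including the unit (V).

Initial: C1(5μF, Q=6μC, V=1.20V), C2(1μF, Q=12μC, V=12.00V)
Op 1: CLOSE 2-1: Q_total=18.00, C_total=6.00, V=3.00; Q2=3.00, Q1=15.00; dissipated=48.600

Answer: 3.00 V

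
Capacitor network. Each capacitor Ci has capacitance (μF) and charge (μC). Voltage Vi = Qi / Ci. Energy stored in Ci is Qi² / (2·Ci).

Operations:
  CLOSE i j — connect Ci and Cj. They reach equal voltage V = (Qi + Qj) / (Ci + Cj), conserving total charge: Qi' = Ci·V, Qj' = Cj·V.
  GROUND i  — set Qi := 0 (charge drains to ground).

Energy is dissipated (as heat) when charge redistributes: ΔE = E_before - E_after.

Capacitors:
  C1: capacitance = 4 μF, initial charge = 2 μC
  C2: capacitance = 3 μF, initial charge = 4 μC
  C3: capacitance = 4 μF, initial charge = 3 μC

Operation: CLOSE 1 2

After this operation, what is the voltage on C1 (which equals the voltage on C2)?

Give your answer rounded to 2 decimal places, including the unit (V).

Answer: 0.86 V

Derivation:
Initial: C1(4μF, Q=2μC, V=0.50V), C2(3μF, Q=4μC, V=1.33V), C3(4μF, Q=3μC, V=0.75V)
Op 1: CLOSE 1-2: Q_total=6.00, C_total=7.00, V=0.86; Q1=3.43, Q2=2.57; dissipated=0.595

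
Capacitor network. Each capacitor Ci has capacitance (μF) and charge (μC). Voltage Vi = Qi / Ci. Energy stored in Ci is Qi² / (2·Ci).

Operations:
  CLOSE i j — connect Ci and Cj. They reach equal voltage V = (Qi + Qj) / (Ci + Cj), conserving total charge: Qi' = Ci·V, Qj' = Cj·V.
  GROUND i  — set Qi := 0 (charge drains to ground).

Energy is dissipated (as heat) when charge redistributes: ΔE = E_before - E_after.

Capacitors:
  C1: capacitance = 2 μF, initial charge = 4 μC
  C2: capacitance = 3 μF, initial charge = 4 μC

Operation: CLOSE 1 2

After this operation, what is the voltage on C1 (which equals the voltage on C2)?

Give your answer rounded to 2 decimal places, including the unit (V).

Answer: 1.60 V

Derivation:
Initial: C1(2μF, Q=4μC, V=2.00V), C2(3μF, Q=4μC, V=1.33V)
Op 1: CLOSE 1-2: Q_total=8.00, C_total=5.00, V=1.60; Q1=3.20, Q2=4.80; dissipated=0.267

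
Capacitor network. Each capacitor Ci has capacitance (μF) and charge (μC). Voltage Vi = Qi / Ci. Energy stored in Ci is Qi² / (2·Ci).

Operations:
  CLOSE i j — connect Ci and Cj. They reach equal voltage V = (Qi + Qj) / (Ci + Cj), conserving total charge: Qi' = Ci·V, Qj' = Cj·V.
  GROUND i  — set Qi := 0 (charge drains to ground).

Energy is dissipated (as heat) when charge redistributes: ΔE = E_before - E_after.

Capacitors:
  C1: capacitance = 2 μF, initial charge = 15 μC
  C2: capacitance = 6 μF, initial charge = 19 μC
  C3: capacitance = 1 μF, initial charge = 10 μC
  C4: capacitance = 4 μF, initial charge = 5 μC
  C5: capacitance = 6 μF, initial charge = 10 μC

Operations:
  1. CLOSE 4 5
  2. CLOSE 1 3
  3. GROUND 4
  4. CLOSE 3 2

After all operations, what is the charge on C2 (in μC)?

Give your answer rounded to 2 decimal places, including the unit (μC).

Answer: 23.43 μC

Derivation:
Initial: C1(2μF, Q=15μC, V=7.50V), C2(6μF, Q=19μC, V=3.17V), C3(1μF, Q=10μC, V=10.00V), C4(4μF, Q=5μC, V=1.25V), C5(6μF, Q=10μC, V=1.67V)
Op 1: CLOSE 4-5: Q_total=15.00, C_total=10.00, V=1.50; Q4=6.00, Q5=9.00; dissipated=0.208
Op 2: CLOSE 1-3: Q_total=25.00, C_total=3.00, V=8.33; Q1=16.67, Q3=8.33; dissipated=2.083
Op 3: GROUND 4: Q4=0; energy lost=4.500
Op 4: CLOSE 3-2: Q_total=27.33, C_total=7.00, V=3.90; Q3=3.90, Q2=23.43; dissipated=11.440
Final charges: Q1=16.67, Q2=23.43, Q3=3.90, Q4=0.00, Q5=9.00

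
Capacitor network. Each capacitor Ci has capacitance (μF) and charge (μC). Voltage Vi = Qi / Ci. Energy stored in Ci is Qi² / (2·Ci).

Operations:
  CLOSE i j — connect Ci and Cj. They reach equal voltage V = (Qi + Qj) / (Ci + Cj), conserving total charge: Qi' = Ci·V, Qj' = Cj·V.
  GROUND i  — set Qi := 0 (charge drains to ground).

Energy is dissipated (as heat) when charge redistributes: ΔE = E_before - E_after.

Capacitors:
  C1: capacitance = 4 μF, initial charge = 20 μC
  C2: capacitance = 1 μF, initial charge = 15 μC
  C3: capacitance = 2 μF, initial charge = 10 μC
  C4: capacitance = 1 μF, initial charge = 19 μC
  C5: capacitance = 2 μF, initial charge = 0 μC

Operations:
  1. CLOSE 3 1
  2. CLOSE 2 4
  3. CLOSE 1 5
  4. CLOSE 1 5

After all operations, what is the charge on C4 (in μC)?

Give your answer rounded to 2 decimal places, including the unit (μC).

Answer: 17.00 μC

Derivation:
Initial: C1(4μF, Q=20μC, V=5.00V), C2(1μF, Q=15μC, V=15.00V), C3(2μF, Q=10μC, V=5.00V), C4(1μF, Q=19μC, V=19.00V), C5(2μF, Q=0μC, V=0.00V)
Op 1: CLOSE 3-1: Q_total=30.00, C_total=6.00, V=5.00; Q3=10.00, Q1=20.00; dissipated=0.000
Op 2: CLOSE 2-4: Q_total=34.00, C_total=2.00, V=17.00; Q2=17.00, Q4=17.00; dissipated=4.000
Op 3: CLOSE 1-5: Q_total=20.00, C_total=6.00, V=3.33; Q1=13.33, Q5=6.67; dissipated=16.667
Op 4: CLOSE 1-5: Q_total=20.00, C_total=6.00, V=3.33; Q1=13.33, Q5=6.67; dissipated=0.000
Final charges: Q1=13.33, Q2=17.00, Q3=10.00, Q4=17.00, Q5=6.67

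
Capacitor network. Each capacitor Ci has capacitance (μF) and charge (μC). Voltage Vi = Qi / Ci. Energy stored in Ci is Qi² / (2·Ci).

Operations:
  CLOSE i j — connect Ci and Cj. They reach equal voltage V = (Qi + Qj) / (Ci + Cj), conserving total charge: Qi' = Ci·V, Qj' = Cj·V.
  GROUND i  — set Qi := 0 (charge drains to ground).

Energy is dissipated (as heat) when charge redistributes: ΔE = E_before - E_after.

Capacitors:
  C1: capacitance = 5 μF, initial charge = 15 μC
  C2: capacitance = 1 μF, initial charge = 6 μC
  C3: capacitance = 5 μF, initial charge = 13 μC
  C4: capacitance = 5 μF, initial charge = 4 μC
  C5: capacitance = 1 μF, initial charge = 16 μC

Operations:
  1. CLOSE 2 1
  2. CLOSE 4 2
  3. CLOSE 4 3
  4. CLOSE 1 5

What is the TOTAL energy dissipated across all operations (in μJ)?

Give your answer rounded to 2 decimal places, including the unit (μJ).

Answer: 74.17 μJ

Derivation:
Initial: C1(5μF, Q=15μC, V=3.00V), C2(1μF, Q=6μC, V=6.00V), C3(5μF, Q=13μC, V=2.60V), C4(5μF, Q=4μC, V=0.80V), C5(1μF, Q=16μC, V=16.00V)
Op 1: CLOSE 2-1: Q_total=21.00, C_total=6.00, V=3.50; Q2=3.50, Q1=17.50; dissipated=3.750
Op 2: CLOSE 4-2: Q_total=7.50, C_total=6.00, V=1.25; Q4=6.25, Q2=1.25; dissipated=3.038
Op 3: CLOSE 4-3: Q_total=19.25, C_total=10.00, V=1.93; Q4=9.62, Q3=9.62; dissipated=2.278
Op 4: CLOSE 1-5: Q_total=33.50, C_total=6.00, V=5.58; Q1=27.92, Q5=5.58; dissipated=65.104
Total dissipated: 74.170 μJ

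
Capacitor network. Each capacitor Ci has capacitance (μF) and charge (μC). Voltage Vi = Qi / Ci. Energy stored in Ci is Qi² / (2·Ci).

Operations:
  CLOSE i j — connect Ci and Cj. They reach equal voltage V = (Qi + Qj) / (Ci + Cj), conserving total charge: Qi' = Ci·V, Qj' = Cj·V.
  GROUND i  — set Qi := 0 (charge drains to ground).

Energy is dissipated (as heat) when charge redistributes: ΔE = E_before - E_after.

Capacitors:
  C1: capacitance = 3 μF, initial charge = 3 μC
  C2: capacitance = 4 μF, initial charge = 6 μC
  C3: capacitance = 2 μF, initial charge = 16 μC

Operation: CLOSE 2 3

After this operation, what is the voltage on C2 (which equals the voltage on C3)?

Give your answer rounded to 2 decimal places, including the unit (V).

Initial: C1(3μF, Q=3μC, V=1.00V), C2(4μF, Q=6μC, V=1.50V), C3(2μF, Q=16μC, V=8.00V)
Op 1: CLOSE 2-3: Q_total=22.00, C_total=6.00, V=3.67; Q2=14.67, Q3=7.33; dissipated=28.167

Answer: 3.67 V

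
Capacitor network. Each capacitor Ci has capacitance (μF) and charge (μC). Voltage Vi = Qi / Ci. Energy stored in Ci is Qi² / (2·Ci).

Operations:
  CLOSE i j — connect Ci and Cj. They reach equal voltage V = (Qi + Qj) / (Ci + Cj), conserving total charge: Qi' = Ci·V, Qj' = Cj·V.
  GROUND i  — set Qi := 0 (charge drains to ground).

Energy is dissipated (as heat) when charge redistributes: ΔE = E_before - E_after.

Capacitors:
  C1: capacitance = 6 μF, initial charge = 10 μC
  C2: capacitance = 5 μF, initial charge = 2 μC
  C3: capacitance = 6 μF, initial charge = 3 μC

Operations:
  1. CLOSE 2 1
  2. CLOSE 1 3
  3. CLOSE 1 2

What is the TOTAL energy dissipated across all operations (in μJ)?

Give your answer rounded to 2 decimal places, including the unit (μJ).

Answer: 2.83 μJ

Derivation:
Initial: C1(6μF, Q=10μC, V=1.67V), C2(5μF, Q=2μC, V=0.40V), C3(6μF, Q=3μC, V=0.50V)
Op 1: CLOSE 2-1: Q_total=12.00, C_total=11.00, V=1.09; Q2=5.45, Q1=6.55; dissipated=2.188
Op 2: CLOSE 1-3: Q_total=9.55, C_total=12.00, V=0.80; Q1=4.77, Q3=4.77; dissipated=0.524
Op 3: CLOSE 1-2: Q_total=10.23, C_total=11.00, V=0.93; Q1=5.58, Q2=4.65; dissipated=0.119
Total dissipated: 2.831 μJ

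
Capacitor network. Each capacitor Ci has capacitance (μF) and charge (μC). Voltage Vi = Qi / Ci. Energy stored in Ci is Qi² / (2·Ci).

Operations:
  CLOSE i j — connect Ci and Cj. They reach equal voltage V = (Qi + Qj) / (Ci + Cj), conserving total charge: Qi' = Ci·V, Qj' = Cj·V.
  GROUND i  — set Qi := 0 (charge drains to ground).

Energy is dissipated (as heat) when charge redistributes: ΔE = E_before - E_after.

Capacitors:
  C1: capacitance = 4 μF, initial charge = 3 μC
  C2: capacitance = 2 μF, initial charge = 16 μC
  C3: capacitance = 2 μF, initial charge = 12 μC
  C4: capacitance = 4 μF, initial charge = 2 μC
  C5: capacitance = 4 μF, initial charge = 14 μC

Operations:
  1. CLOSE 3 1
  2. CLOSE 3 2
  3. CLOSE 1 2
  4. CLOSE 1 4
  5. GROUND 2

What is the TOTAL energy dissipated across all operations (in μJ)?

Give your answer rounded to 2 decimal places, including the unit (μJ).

Initial: C1(4μF, Q=3μC, V=0.75V), C2(2μF, Q=16μC, V=8.00V), C3(2μF, Q=12μC, V=6.00V), C4(4μF, Q=2μC, V=0.50V), C5(4μF, Q=14μC, V=3.50V)
Op 1: CLOSE 3-1: Q_total=15.00, C_total=6.00, V=2.50; Q3=5.00, Q1=10.00; dissipated=18.375
Op 2: CLOSE 3-2: Q_total=21.00, C_total=4.00, V=5.25; Q3=10.50, Q2=10.50; dissipated=15.125
Op 3: CLOSE 1-2: Q_total=20.50, C_total=6.00, V=3.42; Q1=13.67, Q2=6.83; dissipated=5.042
Op 4: CLOSE 1-4: Q_total=15.67, C_total=8.00, V=1.96; Q1=7.83, Q4=7.83; dissipated=8.507
Op 5: GROUND 2: Q2=0; energy lost=11.674
Total dissipated: 58.722 μJ

Answer: 58.72 μJ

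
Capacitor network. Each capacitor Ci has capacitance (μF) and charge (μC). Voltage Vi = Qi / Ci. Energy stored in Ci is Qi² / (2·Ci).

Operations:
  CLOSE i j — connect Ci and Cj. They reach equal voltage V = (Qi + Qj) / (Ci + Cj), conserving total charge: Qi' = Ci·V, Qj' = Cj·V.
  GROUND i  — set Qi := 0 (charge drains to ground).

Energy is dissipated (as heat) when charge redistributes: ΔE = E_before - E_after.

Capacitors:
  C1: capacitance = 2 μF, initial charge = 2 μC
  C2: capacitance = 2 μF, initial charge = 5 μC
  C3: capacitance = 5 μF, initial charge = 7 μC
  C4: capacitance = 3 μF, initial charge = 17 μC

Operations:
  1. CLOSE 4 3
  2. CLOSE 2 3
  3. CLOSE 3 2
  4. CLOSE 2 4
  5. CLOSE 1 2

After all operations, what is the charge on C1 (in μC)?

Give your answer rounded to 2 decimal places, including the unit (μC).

Answer: 3.94 μC

Derivation:
Initial: C1(2μF, Q=2μC, V=1.00V), C2(2μF, Q=5μC, V=2.50V), C3(5μF, Q=7μC, V=1.40V), C4(3μF, Q=17μC, V=5.67V)
Op 1: CLOSE 4-3: Q_total=24.00, C_total=8.00, V=3.00; Q4=9.00, Q3=15.00; dissipated=17.067
Op 2: CLOSE 2-3: Q_total=20.00, C_total=7.00, V=2.86; Q2=5.71, Q3=14.29; dissipated=0.179
Op 3: CLOSE 3-2: Q_total=20.00, C_total=7.00, V=2.86; Q3=14.29, Q2=5.71; dissipated=0.000
Op 4: CLOSE 2-4: Q_total=14.71, C_total=5.00, V=2.94; Q2=5.89, Q4=8.83; dissipated=0.012
Op 5: CLOSE 1-2: Q_total=7.89, C_total=4.00, V=1.97; Q1=3.94, Q2=3.94; dissipated=1.887
Final charges: Q1=3.94, Q2=3.94, Q3=14.29, Q4=8.83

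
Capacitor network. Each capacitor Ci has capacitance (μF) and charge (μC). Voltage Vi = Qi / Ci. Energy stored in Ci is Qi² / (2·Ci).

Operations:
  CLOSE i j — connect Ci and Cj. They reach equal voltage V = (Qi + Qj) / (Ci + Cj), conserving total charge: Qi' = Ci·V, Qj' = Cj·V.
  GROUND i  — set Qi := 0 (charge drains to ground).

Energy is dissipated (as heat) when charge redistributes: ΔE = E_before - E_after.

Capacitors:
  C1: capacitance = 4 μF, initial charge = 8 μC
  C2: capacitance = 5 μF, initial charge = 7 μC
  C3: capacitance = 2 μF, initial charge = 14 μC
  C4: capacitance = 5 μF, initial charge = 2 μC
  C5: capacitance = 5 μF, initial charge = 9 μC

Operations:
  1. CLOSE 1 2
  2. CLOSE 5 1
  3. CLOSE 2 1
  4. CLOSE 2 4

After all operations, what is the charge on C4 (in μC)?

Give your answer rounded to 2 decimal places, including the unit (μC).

Initial: C1(4μF, Q=8μC, V=2.00V), C2(5μF, Q=7μC, V=1.40V), C3(2μF, Q=14μC, V=7.00V), C4(5μF, Q=2μC, V=0.40V), C5(5μF, Q=9μC, V=1.80V)
Op 1: CLOSE 1-2: Q_total=15.00, C_total=9.00, V=1.67; Q1=6.67, Q2=8.33; dissipated=0.400
Op 2: CLOSE 5-1: Q_total=15.67, C_total=9.00, V=1.74; Q5=8.70, Q1=6.96; dissipated=0.020
Op 3: CLOSE 2-1: Q_total=15.30, C_total=9.00, V=1.70; Q2=8.50, Q1=6.80; dissipated=0.006
Op 4: CLOSE 2-4: Q_total=10.50, C_total=10.00, V=1.05; Q2=5.25, Q4=5.25; dissipated=2.111
Final charges: Q1=6.80, Q2=5.25, Q3=14.00, Q4=5.25, Q5=8.70

Answer: 5.25 μC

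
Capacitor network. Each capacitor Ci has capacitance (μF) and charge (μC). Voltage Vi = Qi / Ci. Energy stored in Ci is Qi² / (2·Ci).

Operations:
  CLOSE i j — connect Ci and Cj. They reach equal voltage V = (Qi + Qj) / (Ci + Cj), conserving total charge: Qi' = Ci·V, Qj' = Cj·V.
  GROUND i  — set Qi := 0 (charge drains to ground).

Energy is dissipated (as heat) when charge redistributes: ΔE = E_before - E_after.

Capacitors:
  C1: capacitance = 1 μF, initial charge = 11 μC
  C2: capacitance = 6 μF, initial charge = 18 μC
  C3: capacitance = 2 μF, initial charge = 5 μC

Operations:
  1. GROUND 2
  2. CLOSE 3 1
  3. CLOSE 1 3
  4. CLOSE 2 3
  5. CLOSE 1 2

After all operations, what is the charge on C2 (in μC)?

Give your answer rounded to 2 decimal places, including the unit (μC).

Initial: C1(1μF, Q=11μC, V=11.00V), C2(6μF, Q=18μC, V=3.00V), C3(2μF, Q=5μC, V=2.50V)
Op 1: GROUND 2: Q2=0; energy lost=27.000
Op 2: CLOSE 3-1: Q_total=16.00, C_total=3.00, V=5.33; Q3=10.67, Q1=5.33; dissipated=24.083
Op 3: CLOSE 1-3: Q_total=16.00, C_total=3.00, V=5.33; Q1=5.33, Q3=10.67; dissipated=0.000
Op 4: CLOSE 2-3: Q_total=10.67, C_total=8.00, V=1.33; Q2=8.00, Q3=2.67; dissipated=21.333
Op 5: CLOSE 1-2: Q_total=13.33, C_total=7.00, V=1.90; Q1=1.90, Q2=11.43; dissipated=6.857
Final charges: Q1=1.90, Q2=11.43, Q3=2.67

Answer: 11.43 μC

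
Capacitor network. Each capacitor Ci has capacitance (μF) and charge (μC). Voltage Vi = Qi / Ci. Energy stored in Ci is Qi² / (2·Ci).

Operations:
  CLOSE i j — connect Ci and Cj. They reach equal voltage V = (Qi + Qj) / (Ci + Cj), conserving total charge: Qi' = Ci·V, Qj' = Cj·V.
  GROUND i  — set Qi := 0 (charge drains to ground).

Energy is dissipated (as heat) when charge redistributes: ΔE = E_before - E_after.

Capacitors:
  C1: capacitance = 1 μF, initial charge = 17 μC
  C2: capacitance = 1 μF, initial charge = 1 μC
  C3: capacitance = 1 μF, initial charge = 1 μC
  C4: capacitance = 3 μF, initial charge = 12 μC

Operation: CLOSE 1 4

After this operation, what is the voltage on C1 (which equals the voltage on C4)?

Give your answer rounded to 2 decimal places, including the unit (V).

Initial: C1(1μF, Q=17μC, V=17.00V), C2(1μF, Q=1μC, V=1.00V), C3(1μF, Q=1μC, V=1.00V), C4(3μF, Q=12μC, V=4.00V)
Op 1: CLOSE 1-4: Q_total=29.00, C_total=4.00, V=7.25; Q1=7.25, Q4=21.75; dissipated=63.375

Answer: 7.25 V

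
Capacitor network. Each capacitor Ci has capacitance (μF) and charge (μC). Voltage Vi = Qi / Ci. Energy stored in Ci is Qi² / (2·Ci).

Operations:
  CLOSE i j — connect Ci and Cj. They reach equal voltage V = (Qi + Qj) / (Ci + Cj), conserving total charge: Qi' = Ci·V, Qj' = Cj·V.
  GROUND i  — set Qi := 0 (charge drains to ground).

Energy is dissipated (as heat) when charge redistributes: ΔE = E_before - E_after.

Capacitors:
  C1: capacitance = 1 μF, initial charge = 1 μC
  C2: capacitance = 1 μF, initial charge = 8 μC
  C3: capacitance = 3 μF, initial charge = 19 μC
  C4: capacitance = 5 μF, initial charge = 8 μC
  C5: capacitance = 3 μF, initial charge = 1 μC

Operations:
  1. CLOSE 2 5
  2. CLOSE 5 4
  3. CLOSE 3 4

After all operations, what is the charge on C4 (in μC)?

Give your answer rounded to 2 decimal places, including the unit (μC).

Answer: 17.64 μC

Derivation:
Initial: C1(1μF, Q=1μC, V=1.00V), C2(1μF, Q=8μC, V=8.00V), C3(3μF, Q=19μC, V=6.33V), C4(5μF, Q=8μC, V=1.60V), C5(3μF, Q=1μC, V=0.33V)
Op 1: CLOSE 2-5: Q_total=9.00, C_total=4.00, V=2.25; Q2=2.25, Q5=6.75; dissipated=22.042
Op 2: CLOSE 5-4: Q_total=14.75, C_total=8.00, V=1.84; Q5=5.53, Q4=9.22; dissipated=0.396
Op 3: CLOSE 3-4: Q_total=28.22, C_total=8.00, V=3.53; Q3=10.58, Q4=17.64; dissipated=18.897
Final charges: Q1=1.00, Q2=2.25, Q3=10.58, Q4=17.64, Q5=5.53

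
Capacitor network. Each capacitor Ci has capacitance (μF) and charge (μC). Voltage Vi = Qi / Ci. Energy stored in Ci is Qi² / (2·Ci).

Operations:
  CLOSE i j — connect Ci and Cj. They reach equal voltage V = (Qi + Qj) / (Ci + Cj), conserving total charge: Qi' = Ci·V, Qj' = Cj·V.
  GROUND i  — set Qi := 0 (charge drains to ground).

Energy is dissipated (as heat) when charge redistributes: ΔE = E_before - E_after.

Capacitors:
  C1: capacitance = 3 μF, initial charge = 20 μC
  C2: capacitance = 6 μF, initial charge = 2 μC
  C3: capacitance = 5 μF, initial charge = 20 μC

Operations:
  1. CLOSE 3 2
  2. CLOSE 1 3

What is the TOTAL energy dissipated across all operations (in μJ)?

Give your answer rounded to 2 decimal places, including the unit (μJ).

Answer: 38.75 μJ

Derivation:
Initial: C1(3μF, Q=20μC, V=6.67V), C2(6μF, Q=2μC, V=0.33V), C3(5μF, Q=20μC, V=4.00V)
Op 1: CLOSE 3-2: Q_total=22.00, C_total=11.00, V=2.00; Q3=10.00, Q2=12.00; dissipated=18.333
Op 2: CLOSE 1-3: Q_total=30.00, C_total=8.00, V=3.75; Q1=11.25, Q3=18.75; dissipated=20.417
Total dissipated: 38.750 μJ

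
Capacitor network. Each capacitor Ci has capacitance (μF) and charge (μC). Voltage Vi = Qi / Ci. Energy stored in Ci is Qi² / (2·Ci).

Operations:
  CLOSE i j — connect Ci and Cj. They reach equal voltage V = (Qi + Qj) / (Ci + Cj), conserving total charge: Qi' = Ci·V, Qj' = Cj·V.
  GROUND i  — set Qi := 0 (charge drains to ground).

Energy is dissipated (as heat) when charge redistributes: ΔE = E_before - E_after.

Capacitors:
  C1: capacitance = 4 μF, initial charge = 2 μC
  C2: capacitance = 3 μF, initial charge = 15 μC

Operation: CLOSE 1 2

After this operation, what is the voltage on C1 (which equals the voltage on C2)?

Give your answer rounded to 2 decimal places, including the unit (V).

Initial: C1(4μF, Q=2μC, V=0.50V), C2(3μF, Q=15μC, V=5.00V)
Op 1: CLOSE 1-2: Q_total=17.00, C_total=7.00, V=2.43; Q1=9.71, Q2=7.29; dissipated=17.357

Answer: 2.43 V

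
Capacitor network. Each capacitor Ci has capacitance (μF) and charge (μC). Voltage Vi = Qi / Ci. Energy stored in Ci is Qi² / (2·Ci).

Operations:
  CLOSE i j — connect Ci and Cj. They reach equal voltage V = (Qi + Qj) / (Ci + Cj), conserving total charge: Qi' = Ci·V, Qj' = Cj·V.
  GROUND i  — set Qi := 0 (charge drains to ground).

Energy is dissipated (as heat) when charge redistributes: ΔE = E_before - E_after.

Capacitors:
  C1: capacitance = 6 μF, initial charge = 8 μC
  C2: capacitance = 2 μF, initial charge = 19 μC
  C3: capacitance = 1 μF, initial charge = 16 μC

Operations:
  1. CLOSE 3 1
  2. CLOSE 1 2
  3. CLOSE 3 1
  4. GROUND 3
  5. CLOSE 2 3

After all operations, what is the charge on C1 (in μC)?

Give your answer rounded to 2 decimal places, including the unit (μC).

Initial: C1(6μF, Q=8μC, V=1.33V), C2(2μF, Q=19μC, V=9.50V), C3(1μF, Q=16μC, V=16.00V)
Op 1: CLOSE 3-1: Q_total=24.00, C_total=7.00, V=3.43; Q3=3.43, Q1=20.57; dissipated=92.190
Op 2: CLOSE 1-2: Q_total=39.57, C_total=8.00, V=4.95; Q1=29.68, Q2=9.89; dissipated=27.647
Op 3: CLOSE 3-1: Q_total=33.11, C_total=7.00, V=4.73; Q3=4.73, Q1=28.38; dissipated=0.987
Op 4: GROUND 3: Q3=0; energy lost=11.185
Op 5: CLOSE 2-3: Q_total=9.89, C_total=3.00, V=3.30; Q2=6.60, Q3=3.30; dissipated=8.156
Final charges: Q1=28.38, Q2=6.60, Q3=3.30

Answer: 28.38 μC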